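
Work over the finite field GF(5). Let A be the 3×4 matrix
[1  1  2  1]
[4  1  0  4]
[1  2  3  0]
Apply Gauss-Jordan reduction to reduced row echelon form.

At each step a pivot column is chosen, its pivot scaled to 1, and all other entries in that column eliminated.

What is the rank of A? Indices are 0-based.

pivot(0,0)=1: scale R0 → (1, 1, 2, 1)
  clear (1,0): R1 −= (4)R0 → (0, 2, 2, 0)
  clear (2,0): R2 −= (1)R0 → (0, 1, 1, 4)
pivot(1,1)=2: scale R1 → (0, 1, 1, 0)
  clear (0,1): R0 −= (1)R1 → (1, 0, 1, 1)
  clear (2,1): R2 −= (1)R1 → (0, 0, 0, 4)
col 2: no nonzero at/below row 2; advance.
pivot(2,3)=4: scale R2 → (0, 0, 0, 1)
  clear (0,3): R0 −= (1)R2 → (1, 0, 1, 0)

rank = 3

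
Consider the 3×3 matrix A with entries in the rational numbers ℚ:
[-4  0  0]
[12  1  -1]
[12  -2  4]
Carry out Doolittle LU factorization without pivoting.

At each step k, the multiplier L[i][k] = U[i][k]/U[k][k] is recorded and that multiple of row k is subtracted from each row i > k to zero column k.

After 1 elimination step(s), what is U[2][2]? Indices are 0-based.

U[2][2] = 4

k=0: U[0][0]=-4
  eliminate (1,0): mult=-3, new row 1: (0, 1, -1); set L[1][0]=-3
  eliminate (2,0): mult=-3, new row 2: (0, -2, 4); set L[2][0]=-3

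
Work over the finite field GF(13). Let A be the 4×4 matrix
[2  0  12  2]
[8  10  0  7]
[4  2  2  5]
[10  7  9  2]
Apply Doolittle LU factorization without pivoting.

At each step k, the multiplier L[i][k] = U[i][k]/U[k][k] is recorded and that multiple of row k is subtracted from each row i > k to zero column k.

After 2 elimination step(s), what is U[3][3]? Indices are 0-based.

U[3][3] = 7

[col 0] pivot 2
  R1 -= 4*R0 → (0, 10, 4, 12)  (L[1][0] := 4)
  R2 -= 2*R0 → (0, 2, 4, 1)  (L[2][0] := 2)
  R3 -= 5*R0 → (0, 7, 1, 5)  (L[3][0] := 5)
[col 1] pivot 10
  R2 -= 8*R1 → (0, 0, 11, 9)  (L[2][1] := 8)
  R3 -= 2*R1 → (0, 0, 6, 7)  (L[3][1] := 2)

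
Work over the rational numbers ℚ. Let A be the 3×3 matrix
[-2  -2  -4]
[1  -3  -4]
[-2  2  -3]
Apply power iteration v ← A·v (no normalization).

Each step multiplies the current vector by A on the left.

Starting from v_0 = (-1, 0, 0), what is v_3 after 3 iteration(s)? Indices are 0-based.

v_3 = (74, 47, 50)

v_0 = (-1, 0, 0).
v_1 = A·v_0 = (2, -1, 2).
v_2 = A·v_1 = (-10, -3, -12).
v_3 = A·v_2 = (74, 47, 50).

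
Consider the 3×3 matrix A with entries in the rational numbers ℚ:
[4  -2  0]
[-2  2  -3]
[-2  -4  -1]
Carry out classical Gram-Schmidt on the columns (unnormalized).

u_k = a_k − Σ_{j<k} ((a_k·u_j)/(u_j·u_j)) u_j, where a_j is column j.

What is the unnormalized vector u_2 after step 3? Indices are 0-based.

Step 1: u_0 = a_0 = (4, -2, -2).
Step 2: u_1 = a_1 − (-1/6)·u_0 = (-4/3, 5/3, -13/3).
Step 3: u_2 = a_2 − (1/3)·u_0 − (-1/35)·u_1 = (-48/35, -16/7, -16/35).

u_2 = (-48/35, -16/7, -16/35)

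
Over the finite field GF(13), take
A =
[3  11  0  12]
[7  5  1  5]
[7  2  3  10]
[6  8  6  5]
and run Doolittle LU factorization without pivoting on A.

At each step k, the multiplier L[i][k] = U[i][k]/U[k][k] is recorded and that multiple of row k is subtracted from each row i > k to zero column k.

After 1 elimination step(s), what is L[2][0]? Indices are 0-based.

L[2][0] = 11

Step 1: pivot at (0,0) is 3.
  row1 ← row1 − (11)·row0  ⇒  L[1][0]=11, U row1=(0, 1, 1, 3)
  row2 ← row2 − (11)·row0  ⇒  L[2][0]=11, U row2=(0, 11, 3, 8)
  row3 ← row3 − (2)·row0  ⇒  L[3][0]=2, U row3=(0, 12, 6, 7)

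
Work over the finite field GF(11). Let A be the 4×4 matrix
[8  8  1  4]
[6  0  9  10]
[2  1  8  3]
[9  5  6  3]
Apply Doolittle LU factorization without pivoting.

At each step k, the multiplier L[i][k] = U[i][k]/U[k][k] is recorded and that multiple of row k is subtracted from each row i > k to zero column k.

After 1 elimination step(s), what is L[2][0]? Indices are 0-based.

[col 0] pivot 8
  R1 -= 9*R0 → (0, 5, 0, 7)  (L[1][0] := 9)
  R2 -= 3*R0 → (0, 10, 5, 2)  (L[2][0] := 3)
  R3 -= 8*R0 → (0, 7, 9, 4)  (L[3][0] := 8)

L[2][0] = 3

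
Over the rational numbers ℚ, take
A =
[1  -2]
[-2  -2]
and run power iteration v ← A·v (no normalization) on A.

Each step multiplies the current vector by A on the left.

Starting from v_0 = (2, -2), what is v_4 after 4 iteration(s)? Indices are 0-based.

v_4 = (6, -84)

v_0 = (2, -2).
v_1 = A·v_0 = (6, 0).
v_2 = A·v_1 = (6, -12).
v_3 = A·v_2 = (30, 12).
v_4 = A·v_3 = (6, -84).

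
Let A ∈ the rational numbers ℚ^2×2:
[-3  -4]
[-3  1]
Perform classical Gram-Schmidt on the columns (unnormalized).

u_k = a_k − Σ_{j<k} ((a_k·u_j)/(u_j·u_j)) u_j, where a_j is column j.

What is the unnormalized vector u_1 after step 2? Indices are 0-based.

u_1 = (-5/2, 5/2)

Step 1: u_0 = a_0 = (-3, -3).
Step 2: u_1 = a_1 − (1/2)·u_0 = (-5/2, 5/2).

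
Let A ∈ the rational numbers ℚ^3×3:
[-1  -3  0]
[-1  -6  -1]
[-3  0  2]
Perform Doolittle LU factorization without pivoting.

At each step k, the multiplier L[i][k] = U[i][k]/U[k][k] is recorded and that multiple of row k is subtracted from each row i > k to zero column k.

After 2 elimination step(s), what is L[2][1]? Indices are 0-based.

k=0: U[0][0]=-1
  eliminate (1,0): mult=1, new row 1: (0, -3, -1); set L[1][0]=1
  eliminate (2,0): mult=3, new row 2: (0, 9, 2); set L[2][0]=3
k=1: U[1][1]=-3
  eliminate (2,1): mult=-3, new row 2: (0, 0, -1); set L[2][1]=-3

L[2][1] = -3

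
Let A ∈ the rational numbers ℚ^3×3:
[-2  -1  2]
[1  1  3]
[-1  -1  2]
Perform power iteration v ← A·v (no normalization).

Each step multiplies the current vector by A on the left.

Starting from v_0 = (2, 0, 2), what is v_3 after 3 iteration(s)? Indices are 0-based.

v_3 = (-14, -2, -18)

v_0 = (2, 0, 2).
v_1 = A·v_0 = (0, 8, 2).
v_2 = A·v_1 = (-4, 14, -4).
v_3 = A·v_2 = (-14, -2, -18).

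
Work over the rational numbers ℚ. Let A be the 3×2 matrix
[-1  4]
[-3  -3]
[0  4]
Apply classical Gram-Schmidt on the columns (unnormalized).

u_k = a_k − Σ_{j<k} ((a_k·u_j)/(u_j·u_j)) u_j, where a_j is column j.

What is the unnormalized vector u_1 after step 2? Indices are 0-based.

Step 1: u_0 = a_0 = (-1, -3, 0).
Step 2: u_1 = a_1 − (1/2)·u_0 = (9/2, -3/2, 4).

u_1 = (9/2, -3/2, 4)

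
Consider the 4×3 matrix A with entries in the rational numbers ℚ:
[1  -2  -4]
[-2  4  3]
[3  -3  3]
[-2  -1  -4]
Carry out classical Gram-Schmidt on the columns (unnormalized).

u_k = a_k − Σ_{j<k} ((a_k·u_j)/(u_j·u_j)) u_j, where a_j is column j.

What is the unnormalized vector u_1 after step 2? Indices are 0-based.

u_1 = (-19/18, 19/9, -1/6, -26/9)

Step 1: u_0 = a_0 = (1, -2, 3, -2).
Step 2: u_1 = a_1 − (-17/18)·u_0 = (-19/18, 19/9, -1/6, -26/9).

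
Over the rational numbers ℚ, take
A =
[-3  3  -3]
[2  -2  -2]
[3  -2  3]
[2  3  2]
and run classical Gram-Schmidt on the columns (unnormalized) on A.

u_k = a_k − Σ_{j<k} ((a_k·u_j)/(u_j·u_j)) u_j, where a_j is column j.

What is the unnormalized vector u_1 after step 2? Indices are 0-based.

Step 1: u_0 = a_0 = (-3, 2, 3, 2).
Step 2: u_1 = a_1 − (-1/2)·u_0 = (3/2, -1, -1/2, 4).

u_1 = (3/2, -1, -1/2, 4)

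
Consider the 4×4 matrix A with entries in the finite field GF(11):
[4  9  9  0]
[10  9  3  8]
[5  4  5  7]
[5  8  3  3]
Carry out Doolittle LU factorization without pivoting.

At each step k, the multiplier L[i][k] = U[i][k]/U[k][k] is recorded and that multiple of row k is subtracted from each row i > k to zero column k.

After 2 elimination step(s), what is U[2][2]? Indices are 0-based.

U[2][2] = 3

[col 0] pivot 4
  R1 -= 8*R0 → (0, 3, 8, 8)  (L[1][0] := 8)
  R2 -= 4*R0 → (0, 1, 2, 7)  (L[2][0] := 4)
  R3 -= 4*R0 → (0, 5, 0, 3)  (L[3][0] := 4)
[col 1] pivot 3
  R2 -= 4*R1 → (0, 0, 3, 8)  (L[2][1] := 4)
  R3 -= 9*R1 → (0, 0, 5, 8)  (L[3][1] := 9)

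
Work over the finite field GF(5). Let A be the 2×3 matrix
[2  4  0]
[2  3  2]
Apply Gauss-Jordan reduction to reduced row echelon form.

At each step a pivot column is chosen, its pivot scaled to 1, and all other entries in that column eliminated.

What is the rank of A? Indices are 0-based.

pivot(0,0)=2: scale R0 → (1, 2, 0)
  clear (1,0): R1 −= (2)R0 → (0, 4, 2)
pivot(1,1)=4: scale R1 → (0, 1, 3)
  clear (0,1): R0 −= (2)R1 → (1, 0, 4)

rank = 2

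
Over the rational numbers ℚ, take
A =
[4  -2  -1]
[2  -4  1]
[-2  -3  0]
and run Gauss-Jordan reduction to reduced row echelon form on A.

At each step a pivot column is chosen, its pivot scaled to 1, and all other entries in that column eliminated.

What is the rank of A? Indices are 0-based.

rank = 3

[1] R0 /= 4  ⇒  (1, -1/2, -1/4)
     R1 -= 2·R0  ⇒  (0, -3, 3/2)
     R2 -= -2·R0  ⇒  (0, -4, -1/2)
[2] R1 /= -3  ⇒  (0, 1, -1/2)
     R0 -= -1/2·R1  ⇒  (1, 0, -1/2)
     R2 -= -4·R1  ⇒  (0, 0, -5/2)
[3] R2 /= -5/2  ⇒  (0, 0, 1)
     R0 -= -1/2·R2  ⇒  (1, 0, 0)
     R1 -= -1/2·R2  ⇒  (0, 1, 0)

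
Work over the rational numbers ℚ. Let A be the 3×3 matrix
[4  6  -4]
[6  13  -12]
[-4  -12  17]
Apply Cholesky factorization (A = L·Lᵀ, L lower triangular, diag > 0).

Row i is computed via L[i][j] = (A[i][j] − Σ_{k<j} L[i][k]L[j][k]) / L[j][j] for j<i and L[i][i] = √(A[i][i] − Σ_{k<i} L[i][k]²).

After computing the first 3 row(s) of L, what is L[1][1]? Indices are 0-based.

Step 1: L[0][0] = √(4) = 2.
  L[1][0] = (6) / L[0][0] = 3.
Step 2: L[1][1] = √(4) = 2.
  L[2][0] = (-4) / L[0][0] = -2.
  L[2][1] = (-6) / L[1][1] = -3.
Step 3: L[2][2] = √(4) = 2.

L[1][1] = 2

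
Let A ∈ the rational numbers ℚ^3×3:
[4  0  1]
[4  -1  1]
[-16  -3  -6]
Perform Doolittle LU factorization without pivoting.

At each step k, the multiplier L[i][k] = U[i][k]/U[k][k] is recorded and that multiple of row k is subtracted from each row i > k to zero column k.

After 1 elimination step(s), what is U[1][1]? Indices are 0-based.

k=0: U[0][0]=4
  eliminate (1,0): mult=1, new row 1: (0, -1, 0); set L[1][0]=1
  eliminate (2,0): mult=-4, new row 2: (0, -3, -2); set L[2][0]=-4

U[1][1] = -1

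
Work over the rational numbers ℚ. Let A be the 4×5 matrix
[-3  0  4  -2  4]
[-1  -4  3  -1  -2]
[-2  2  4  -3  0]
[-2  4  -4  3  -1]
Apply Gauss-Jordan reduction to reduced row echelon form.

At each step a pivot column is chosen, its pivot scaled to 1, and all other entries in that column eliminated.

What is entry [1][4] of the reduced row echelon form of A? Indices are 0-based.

M[1][4] = 119/6

pivot(0,0)=-3: scale R0 → (1, 0, -4/3, 2/3, -4/3)
  clear (1,0): R1 −= (-1)R0 → (0, -4, 5/3, -1/3, -10/3)
  clear (2,0): R2 −= (-2)R0 → (0, 2, 4/3, -5/3, -8/3)
  clear (3,0): R3 −= (-2)R0 → (0, 4, -20/3, 13/3, -11/3)
pivot(1,1)=-4: scale R1 → (0, 1, -5/12, 1/12, 5/6)
  clear (2,1): R2 −= (2)R1 → (0, 0, 13/6, -11/6, -13/3)
  clear (3,1): R3 −= (4)R1 → (0, 0, -5, 4, -7)
pivot(2,2)=13/6: scale R2 → (0, 0, 1, -11/13, -2)
  clear (0,2): R0 −= (-4/3)R2 → (1, 0, 0, -6/13, -4)
  clear (1,2): R1 −= (-5/12)R2 → (0, 1, 0, -7/26, 0)
  clear (3,2): R3 −= (-5)R2 → (0, 0, 0, -3/13, -17)
pivot(3,3)=-3/13: scale R3 → (0, 0, 0, 1, 221/3)
  clear (0,3): R0 −= (-6/13)R3 → (1, 0, 0, 0, 30)
  clear (1,3): R1 −= (-7/26)R3 → (0, 1, 0, 0, 119/6)
  clear (2,3): R2 −= (-11/13)R3 → (0, 0, 1, 0, 181/3)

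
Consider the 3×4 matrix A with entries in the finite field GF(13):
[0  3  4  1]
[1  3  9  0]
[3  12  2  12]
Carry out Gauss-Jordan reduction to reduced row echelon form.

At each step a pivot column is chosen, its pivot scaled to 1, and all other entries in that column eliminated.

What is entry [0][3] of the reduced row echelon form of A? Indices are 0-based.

M[0][3] = 0

[1] R0 <-> R1
[1] R0 /= 1  ⇒  (1, 3, 9, 0)
     R2 -= 3·R0  ⇒  (0, 3, 1, 12)
[2] R1 /= 3  ⇒  (0, 1, 10, 9)
     R0 -= 3·R1  ⇒  (1, 0, 5, 12)
     R2 -= 3·R1  ⇒  (0, 0, 10, 11)
[3] R2 /= 10  ⇒  (0, 0, 1, 5)
     R0 -= 5·R2  ⇒  (1, 0, 0, 0)
     R1 -= 10·R2  ⇒  (0, 1, 0, 11)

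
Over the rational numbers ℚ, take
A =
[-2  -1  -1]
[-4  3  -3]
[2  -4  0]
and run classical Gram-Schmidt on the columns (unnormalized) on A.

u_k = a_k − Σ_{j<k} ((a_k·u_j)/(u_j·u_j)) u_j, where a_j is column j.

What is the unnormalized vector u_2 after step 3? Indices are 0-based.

Step 1: u_0 = a_0 = (-2, -4, 2).
Step 2: u_1 = a_1 − (-3/4)·u_0 = (-5/2, 0, -5/2).
Step 3: u_2 = a_2 − (7/12)·u_0 − (1/5)·u_1 = (2/3, -2/3, -2/3).

u_2 = (2/3, -2/3, -2/3)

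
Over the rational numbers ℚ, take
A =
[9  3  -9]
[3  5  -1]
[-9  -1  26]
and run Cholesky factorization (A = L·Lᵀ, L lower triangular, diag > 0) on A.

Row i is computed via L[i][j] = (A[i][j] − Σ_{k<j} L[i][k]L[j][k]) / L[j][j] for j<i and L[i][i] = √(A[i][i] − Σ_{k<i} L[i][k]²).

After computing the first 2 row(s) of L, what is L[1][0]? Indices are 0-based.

Step 1: L[0][0] = √(9) = 3.
  L[1][0] = (3) / L[0][0] = 1.
Step 2: L[1][1] = √(4) = 2.

L[1][0] = 1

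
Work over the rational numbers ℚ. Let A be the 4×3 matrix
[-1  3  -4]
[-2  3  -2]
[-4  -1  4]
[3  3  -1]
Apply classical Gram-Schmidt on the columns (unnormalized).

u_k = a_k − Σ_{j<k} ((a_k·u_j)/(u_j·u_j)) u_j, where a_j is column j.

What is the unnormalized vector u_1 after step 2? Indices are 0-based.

u_1 = (47/15, 49/15, -7/15, 13/5)

Step 1: u_0 = a_0 = (-1, -2, -4, 3).
Step 2: u_1 = a_1 − (2/15)·u_0 = (47/15, 49/15, -7/15, 13/5).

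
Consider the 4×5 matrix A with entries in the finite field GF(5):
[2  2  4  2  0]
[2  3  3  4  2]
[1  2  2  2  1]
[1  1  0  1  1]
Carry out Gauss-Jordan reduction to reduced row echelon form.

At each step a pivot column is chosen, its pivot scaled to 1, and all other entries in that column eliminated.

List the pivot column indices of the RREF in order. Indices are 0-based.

pivot(0,0)=2: scale R0 → (1, 1, 2, 1, 0)
  clear (1,0): R1 −= (2)R0 → (0, 1, 4, 2, 2)
  clear (2,0): R2 −= (1)R0 → (0, 1, 0, 1, 1)
  clear (3,0): R3 −= (1)R0 → (0, 0, 3, 0, 1)
pivot(1,1)=1: scale R1 → (0, 1, 4, 2, 2)
  clear (0,1): R0 −= (1)R1 → (1, 0, 3, 4, 3)
  clear (2,1): R2 −= (1)R1 → (0, 0, 1, 4, 4)
pivot(2,2)=1: scale R2 → (0, 0, 1, 4, 4)
  clear (0,2): R0 −= (3)R2 → (1, 0, 0, 2, 1)
  clear (1,2): R1 −= (4)R2 → (0, 1, 0, 1, 1)
  clear (3,2): R3 −= (3)R2 → (0, 0, 0, 3, 4)
pivot(3,3)=3: scale R3 → (0, 0, 0, 1, 3)
  clear (0,3): R0 −= (2)R3 → (1, 0, 0, 0, 0)
  clear (1,3): R1 −= (1)R3 → (0, 1, 0, 0, 3)
  clear (2,3): R2 −= (4)R3 → (0, 0, 1, 0, 2)

pivot columns: 0, 1, 2, 3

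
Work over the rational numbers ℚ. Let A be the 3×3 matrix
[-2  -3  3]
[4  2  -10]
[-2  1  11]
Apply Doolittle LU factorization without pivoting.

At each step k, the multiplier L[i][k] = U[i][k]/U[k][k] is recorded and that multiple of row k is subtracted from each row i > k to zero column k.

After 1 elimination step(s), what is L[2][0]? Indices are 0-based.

L[2][0] = 1

k=0: U[0][0]=-2
  eliminate (1,0): mult=-2, new row 1: (0, -4, -4); set L[1][0]=-2
  eliminate (2,0): mult=1, new row 2: (0, 4, 8); set L[2][0]=1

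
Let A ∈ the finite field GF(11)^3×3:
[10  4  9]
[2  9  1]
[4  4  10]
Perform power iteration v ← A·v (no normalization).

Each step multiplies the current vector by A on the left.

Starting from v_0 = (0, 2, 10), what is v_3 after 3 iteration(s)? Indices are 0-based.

v_0 = (0, 2, 10).
v_1 = A·v_0 = (10, 6, 9).
v_2 = A·v_1 = (7, 6, 0).
v_3 = A·v_2 = (6, 2, 8).

v_3 = (6, 2, 8)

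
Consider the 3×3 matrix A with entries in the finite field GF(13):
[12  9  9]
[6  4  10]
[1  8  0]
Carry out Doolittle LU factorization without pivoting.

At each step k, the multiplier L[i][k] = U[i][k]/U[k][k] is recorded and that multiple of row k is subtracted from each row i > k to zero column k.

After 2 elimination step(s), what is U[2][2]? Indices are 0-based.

U[2][2] = 1

Step 1: pivot at (0,0) is 12.
  row1 ← row1 − (7)·row0  ⇒  L[1][0]=7, U row1=(0, 6, 12)
  row2 ← row2 − (12)·row0  ⇒  L[2][0]=12, U row2=(0, 4, 9)
Step 2: pivot at (1,1) is 6.
  row2 ← row2 − (5)·row1  ⇒  L[2][1]=5, U row2=(0, 0, 1)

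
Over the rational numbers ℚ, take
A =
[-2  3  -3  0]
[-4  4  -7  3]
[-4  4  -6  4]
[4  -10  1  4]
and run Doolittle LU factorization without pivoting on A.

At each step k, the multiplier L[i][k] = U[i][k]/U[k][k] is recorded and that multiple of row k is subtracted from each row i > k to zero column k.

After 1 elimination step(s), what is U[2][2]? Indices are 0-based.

U[2][2] = 0

[col 0] pivot -2
  R1 -= 2*R0 → (0, -2, -1, 3)  (L[1][0] := 2)
  R2 -= 2*R0 → (0, -2, 0, 4)  (L[2][0] := 2)
  R3 -= -2*R0 → (0, -4, -5, 4)  (L[3][0] := -2)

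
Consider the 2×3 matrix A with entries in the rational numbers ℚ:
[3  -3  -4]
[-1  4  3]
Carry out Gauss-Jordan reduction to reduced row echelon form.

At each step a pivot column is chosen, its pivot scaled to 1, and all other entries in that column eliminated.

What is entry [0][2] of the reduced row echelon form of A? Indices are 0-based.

M[0][2] = -7/9

pivot(0,0)=3: scale R0 → (1, -1, -4/3)
  clear (1,0): R1 −= (-1)R0 → (0, 3, 5/3)
pivot(1,1)=3: scale R1 → (0, 1, 5/9)
  clear (0,1): R0 −= (-1)R1 → (1, 0, -7/9)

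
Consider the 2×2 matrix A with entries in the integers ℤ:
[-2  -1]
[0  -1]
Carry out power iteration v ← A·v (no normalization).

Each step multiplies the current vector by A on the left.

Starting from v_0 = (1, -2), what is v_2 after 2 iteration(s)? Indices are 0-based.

v_0 = (1, -2).
v_1 = A·v_0 = (0, 2).
v_2 = A·v_1 = (-2, -2).

v_2 = (-2, -2)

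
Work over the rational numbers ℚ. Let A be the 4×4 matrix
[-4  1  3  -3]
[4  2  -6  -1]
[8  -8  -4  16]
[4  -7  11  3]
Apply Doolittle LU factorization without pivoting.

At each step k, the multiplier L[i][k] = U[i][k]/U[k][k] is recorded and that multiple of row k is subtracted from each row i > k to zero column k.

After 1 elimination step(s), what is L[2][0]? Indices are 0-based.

[col 0] pivot -4
  R1 -= -1*R0 → (0, 3, -3, -4)  (L[1][0] := -1)
  R2 -= -2*R0 → (0, -6, 2, 10)  (L[2][0] := -2)
  R3 -= -1*R0 → (0, -6, 14, 0)  (L[3][0] := -1)

L[2][0] = -2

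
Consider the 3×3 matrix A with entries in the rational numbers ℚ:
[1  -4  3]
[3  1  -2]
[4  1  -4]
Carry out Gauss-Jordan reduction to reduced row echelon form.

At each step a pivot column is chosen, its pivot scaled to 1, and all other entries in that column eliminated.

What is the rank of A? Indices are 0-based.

rank = 3

pivot(0,0)=1: scale R0 → (1, -4, 3)
  clear (1,0): R1 −= (3)R0 → (0, 13, -11)
  clear (2,0): R2 −= (4)R0 → (0, 17, -16)
pivot(1,1)=13: scale R1 → (0, 1, -11/13)
  clear (0,1): R0 −= (-4)R1 → (1, 0, -5/13)
  clear (2,1): R2 −= (17)R1 → (0, 0, -21/13)
pivot(2,2)=-21/13: scale R2 → (0, 0, 1)
  clear (0,2): R0 −= (-5/13)R2 → (1, 0, 0)
  clear (1,2): R1 −= (-11/13)R2 → (0, 1, 0)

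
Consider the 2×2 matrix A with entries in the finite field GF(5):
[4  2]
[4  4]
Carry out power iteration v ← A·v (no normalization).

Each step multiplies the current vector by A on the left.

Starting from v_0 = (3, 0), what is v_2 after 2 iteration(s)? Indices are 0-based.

v_0 = (3, 0).
v_1 = A·v_0 = (2, 2).
v_2 = A·v_1 = (2, 1).

v_2 = (2, 1)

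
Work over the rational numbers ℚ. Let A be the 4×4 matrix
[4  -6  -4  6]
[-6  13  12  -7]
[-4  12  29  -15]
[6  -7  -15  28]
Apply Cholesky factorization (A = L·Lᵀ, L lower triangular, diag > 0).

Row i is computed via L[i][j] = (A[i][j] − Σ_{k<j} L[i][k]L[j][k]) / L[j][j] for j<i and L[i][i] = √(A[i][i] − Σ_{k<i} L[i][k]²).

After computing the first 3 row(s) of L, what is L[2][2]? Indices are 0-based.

L[2][2] = 4

Step 1: L[0][0] = √(4) = 2.
  L[1][0] = (-6) / L[0][0] = -3.
Step 2: L[1][1] = √(4) = 2.
  L[2][0] = (-4) / L[0][0] = -2.
  L[2][1] = (6) / L[1][1] = 3.
Step 3: L[2][2] = √(16) = 4.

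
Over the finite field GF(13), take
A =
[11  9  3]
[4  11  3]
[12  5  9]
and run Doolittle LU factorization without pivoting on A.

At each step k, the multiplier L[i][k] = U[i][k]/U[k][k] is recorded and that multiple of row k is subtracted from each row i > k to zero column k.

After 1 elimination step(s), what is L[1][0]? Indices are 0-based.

L[1][0] = 11

Step 1: pivot at (0,0) is 11.
  row1 ← row1 − (11)·row0  ⇒  L[1][0]=11, U row1=(0, 3, 9)
  row2 ← row2 − (7)·row0  ⇒  L[2][0]=7, U row2=(0, 7, 1)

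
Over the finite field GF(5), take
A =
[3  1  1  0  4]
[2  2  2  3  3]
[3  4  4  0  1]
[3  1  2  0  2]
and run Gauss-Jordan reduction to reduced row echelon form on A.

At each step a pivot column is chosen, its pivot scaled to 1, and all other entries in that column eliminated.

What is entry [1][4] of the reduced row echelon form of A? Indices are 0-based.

[1] R0 /= 3  ⇒  (1, 2, 2, 0, 3)
     R1 -= 2·R0  ⇒  (0, 3, 3, 3, 2)
     R2 -= 3·R0  ⇒  (0, 3, 3, 0, 2)
     R3 -= 3·R0  ⇒  (0, 0, 1, 0, 3)
[2] R1 /= 3  ⇒  (0, 1, 1, 1, 4)
     R0 -= 2·R1  ⇒  (1, 0, 0, 3, 0)
     R2 -= 3·R1  ⇒  (0, 0, 0, 2, 0)
[3] R2 <-> R3
[3] R2 /= 1  ⇒  (0, 0, 1, 0, 3)
     R1 -= 1·R2  ⇒  (0, 1, 0, 1, 1)
[4] R3 /= 2  ⇒  (0, 0, 0, 1, 0)
     R0 -= 3·R3  ⇒  (1, 0, 0, 0, 0)
     R1 -= 1·R3  ⇒  (0, 1, 0, 0, 1)

M[1][4] = 1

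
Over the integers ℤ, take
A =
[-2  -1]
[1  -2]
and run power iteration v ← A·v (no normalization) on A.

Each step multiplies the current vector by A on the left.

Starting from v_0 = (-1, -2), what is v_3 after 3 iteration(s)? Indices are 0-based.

v_3 = (24, -7)

v_0 = (-1, -2).
v_1 = A·v_0 = (4, 3).
v_2 = A·v_1 = (-11, -2).
v_3 = A·v_2 = (24, -7).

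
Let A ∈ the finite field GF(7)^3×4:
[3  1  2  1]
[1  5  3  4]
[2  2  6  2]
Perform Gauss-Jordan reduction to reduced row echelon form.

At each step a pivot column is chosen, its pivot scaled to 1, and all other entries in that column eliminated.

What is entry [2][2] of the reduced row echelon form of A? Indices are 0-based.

pivot(0,0)=3: scale R0 → (1, 5, 3, 5)
  clear (1,0): R1 −= (1)R0 → (0, 0, 0, 6)
  clear (2,0): R2 −= (2)R0 → (0, 6, 0, 6)
pivot(1,1): swap R1↔R2
pivot(1,1)=6: scale R1 → (0, 1, 0, 1)
  clear (0,1): R0 −= (5)R1 → (1, 0, 3, 0)
col 2: no nonzero at/below row 2; advance.
pivot(2,3)=6: scale R2 → (0, 0, 0, 1)
  clear (1,3): R1 −= (1)R2 → (0, 1, 0, 0)

M[2][2] = 0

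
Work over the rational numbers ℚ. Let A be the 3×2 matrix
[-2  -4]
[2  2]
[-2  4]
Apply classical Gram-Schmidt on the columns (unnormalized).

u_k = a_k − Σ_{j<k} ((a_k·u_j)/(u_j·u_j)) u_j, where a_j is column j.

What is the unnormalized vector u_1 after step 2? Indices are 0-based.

u_1 = (-10/3, 4/3, 14/3)

Step 1: u_0 = a_0 = (-2, 2, -2).
Step 2: u_1 = a_1 − (1/3)·u_0 = (-10/3, 4/3, 14/3).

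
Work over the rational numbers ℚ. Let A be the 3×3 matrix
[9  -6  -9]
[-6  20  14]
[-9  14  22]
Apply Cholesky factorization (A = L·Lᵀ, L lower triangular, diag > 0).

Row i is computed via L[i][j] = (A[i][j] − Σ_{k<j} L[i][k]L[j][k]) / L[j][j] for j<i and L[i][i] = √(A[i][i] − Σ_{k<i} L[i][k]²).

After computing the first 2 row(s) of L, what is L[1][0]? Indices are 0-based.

L[1][0] = -2

Step 1: L[0][0] = √(9) = 3.
  L[1][0] = (-6) / L[0][0] = -2.
Step 2: L[1][1] = √(16) = 4.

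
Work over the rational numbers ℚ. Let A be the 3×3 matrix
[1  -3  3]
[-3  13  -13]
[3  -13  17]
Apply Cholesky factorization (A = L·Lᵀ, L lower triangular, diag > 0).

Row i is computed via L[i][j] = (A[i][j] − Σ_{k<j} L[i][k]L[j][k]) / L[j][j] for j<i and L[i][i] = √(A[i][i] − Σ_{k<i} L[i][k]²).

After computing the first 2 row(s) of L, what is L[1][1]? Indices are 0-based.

Step 1: L[0][0] = √(1) = 1.
  L[1][0] = (-3) / L[0][0] = -3.
Step 2: L[1][1] = √(4) = 2.

L[1][1] = 2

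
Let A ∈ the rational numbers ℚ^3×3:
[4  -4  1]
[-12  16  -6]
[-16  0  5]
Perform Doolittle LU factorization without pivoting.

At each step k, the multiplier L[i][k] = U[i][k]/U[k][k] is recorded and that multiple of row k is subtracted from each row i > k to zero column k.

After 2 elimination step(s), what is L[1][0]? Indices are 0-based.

k=0: U[0][0]=4
  eliminate (1,0): mult=-3, new row 1: (0, 4, -3); set L[1][0]=-3
  eliminate (2,0): mult=-4, new row 2: (0, -16, 9); set L[2][0]=-4
k=1: U[1][1]=4
  eliminate (2,1): mult=-4, new row 2: (0, 0, -3); set L[2][1]=-4

L[1][0] = -3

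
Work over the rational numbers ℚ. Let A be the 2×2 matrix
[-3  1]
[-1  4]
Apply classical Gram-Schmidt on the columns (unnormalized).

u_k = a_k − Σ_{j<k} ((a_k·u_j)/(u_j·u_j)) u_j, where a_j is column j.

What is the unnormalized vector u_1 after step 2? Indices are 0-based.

Step 1: u_0 = a_0 = (-3, -1).
Step 2: u_1 = a_1 − (-7/10)·u_0 = (-11/10, 33/10).

u_1 = (-11/10, 33/10)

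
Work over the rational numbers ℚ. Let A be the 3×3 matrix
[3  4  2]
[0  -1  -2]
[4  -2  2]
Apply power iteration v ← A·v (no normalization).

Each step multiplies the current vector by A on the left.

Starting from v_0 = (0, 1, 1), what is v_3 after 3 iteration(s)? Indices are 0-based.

v_0 = (0, 1, 1).
v_1 = A·v_0 = (6, -3, 0).
v_2 = A·v_1 = (6, 3, 30).
v_3 = A·v_2 = (90, -63, 78).

v_3 = (90, -63, 78)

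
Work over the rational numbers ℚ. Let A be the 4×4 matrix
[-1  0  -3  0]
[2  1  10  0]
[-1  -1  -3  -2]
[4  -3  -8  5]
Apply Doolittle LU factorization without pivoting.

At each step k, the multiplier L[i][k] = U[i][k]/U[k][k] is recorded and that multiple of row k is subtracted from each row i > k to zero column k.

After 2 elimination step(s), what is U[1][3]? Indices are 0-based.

U[1][3] = 0

[col 0] pivot -1
  R1 -= -2*R0 → (0, 1, 4, 0)  (L[1][0] := -2)
  R2 -= 1*R0 → (0, -1, 0, -2)  (L[2][0] := 1)
  R3 -= -4*R0 → (0, -3, -20, 5)  (L[3][0] := -4)
[col 1] pivot 1
  R2 -= -1*R1 → (0, 0, 4, -2)  (L[2][1] := -1)
  R3 -= -3*R1 → (0, 0, -8, 5)  (L[3][1] := -3)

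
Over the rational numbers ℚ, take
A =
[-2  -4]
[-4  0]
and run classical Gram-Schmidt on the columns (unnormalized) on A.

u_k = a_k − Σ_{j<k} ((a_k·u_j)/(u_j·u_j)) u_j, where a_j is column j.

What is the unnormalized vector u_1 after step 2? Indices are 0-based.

u_1 = (-16/5, 8/5)

Step 1: u_0 = a_0 = (-2, -4).
Step 2: u_1 = a_1 − (2/5)·u_0 = (-16/5, 8/5).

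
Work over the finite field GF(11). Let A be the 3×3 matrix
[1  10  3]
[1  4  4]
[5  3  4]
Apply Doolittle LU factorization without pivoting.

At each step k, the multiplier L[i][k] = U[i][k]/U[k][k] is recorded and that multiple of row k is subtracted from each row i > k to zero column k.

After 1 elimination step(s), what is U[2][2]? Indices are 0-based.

U[2][2] = 0

k=0: U[0][0]=1
  eliminate (1,0): mult=1, new row 1: (0, 5, 1); set L[1][0]=1
  eliminate (2,0): mult=5, new row 2: (0, 8, 0); set L[2][0]=5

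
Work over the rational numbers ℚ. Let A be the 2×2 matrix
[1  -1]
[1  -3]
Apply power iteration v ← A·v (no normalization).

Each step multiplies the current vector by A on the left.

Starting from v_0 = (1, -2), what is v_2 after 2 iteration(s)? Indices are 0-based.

v_0 = (1, -2).
v_1 = A·v_0 = (3, 7).
v_2 = A·v_1 = (-4, -18).

v_2 = (-4, -18)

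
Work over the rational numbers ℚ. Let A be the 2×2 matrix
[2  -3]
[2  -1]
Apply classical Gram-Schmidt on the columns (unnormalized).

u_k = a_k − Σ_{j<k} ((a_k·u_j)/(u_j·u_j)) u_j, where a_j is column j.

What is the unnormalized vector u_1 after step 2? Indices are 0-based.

Step 1: u_0 = a_0 = (2, 2).
Step 2: u_1 = a_1 − (-1)·u_0 = (-1, 1).

u_1 = (-1, 1)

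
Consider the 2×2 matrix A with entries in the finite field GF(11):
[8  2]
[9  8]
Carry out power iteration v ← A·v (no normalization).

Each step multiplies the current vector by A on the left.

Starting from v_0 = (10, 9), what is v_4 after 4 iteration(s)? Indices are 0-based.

v_4 = (7, 8)

v_0 = (10, 9).
v_1 = A·v_0 = (10, 8).
v_2 = A·v_1 = (8, 0).
v_3 = A·v_2 = (9, 6).
v_4 = A·v_3 = (7, 8).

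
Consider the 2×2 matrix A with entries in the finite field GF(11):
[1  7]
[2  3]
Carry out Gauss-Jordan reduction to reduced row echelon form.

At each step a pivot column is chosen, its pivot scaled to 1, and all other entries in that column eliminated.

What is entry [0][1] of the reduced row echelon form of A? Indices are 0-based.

step 1: normalize row 0 (÷1) = (1, 7)
  row 1: subtract 2×row0 = (0, 0)
skip col 1 (zero from row 1)

M[0][1] = 7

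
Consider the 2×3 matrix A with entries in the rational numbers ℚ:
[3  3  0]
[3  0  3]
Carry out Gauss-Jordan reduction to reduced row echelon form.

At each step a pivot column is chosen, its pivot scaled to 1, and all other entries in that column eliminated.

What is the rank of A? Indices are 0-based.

step 1: normalize row 0 (÷3) = (1, 1, 0)
  row 1: subtract 3×row0 = (0, -3, 3)
step 2: normalize row 1 (÷-3) = (0, 1, -1)
  row 0: subtract 1×row1 = (1, 0, 1)

rank = 2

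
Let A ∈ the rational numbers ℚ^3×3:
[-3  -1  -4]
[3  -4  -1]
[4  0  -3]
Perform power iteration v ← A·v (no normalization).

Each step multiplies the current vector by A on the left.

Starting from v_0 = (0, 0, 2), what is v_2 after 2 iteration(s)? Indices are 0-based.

v_2 = (50, -10, -14)

v_0 = (0, 0, 2).
v_1 = A·v_0 = (-8, -2, -6).
v_2 = A·v_1 = (50, -10, -14).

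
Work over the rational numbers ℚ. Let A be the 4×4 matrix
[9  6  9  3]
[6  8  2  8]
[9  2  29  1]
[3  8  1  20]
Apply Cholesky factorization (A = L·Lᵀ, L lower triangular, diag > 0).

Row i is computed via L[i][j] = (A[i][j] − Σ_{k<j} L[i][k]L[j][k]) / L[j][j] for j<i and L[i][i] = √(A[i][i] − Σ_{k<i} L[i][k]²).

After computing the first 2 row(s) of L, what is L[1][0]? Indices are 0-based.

L[1][0] = 2

Step 1: L[0][0] = √(9) = 3.
  L[1][0] = (6) / L[0][0] = 2.
Step 2: L[1][1] = √(4) = 2.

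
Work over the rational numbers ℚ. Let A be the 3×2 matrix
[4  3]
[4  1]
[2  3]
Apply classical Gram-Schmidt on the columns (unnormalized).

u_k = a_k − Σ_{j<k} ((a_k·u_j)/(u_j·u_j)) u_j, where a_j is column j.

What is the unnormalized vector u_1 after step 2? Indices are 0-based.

u_1 = (5/9, -13/9, 16/9)

Step 1: u_0 = a_0 = (4, 4, 2).
Step 2: u_1 = a_1 − (11/18)·u_0 = (5/9, -13/9, 16/9).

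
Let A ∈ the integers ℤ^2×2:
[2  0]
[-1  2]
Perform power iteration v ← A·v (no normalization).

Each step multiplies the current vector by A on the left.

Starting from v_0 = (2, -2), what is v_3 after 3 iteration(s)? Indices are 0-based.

v_0 = (2, -2).
v_1 = A·v_0 = (4, -6).
v_2 = A·v_1 = (8, -16).
v_3 = A·v_2 = (16, -40).

v_3 = (16, -40)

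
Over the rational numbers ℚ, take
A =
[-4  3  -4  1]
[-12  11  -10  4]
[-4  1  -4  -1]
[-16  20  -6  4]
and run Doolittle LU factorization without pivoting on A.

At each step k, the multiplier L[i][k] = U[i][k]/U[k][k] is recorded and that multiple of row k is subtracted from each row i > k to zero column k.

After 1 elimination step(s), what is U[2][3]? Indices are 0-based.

Step 1: pivot at (0,0) is -4.
  row1 ← row1 − (3)·row0  ⇒  L[1][0]=3, U row1=(0, 2, 2, 1)
  row2 ← row2 − (1)·row0  ⇒  L[2][0]=1, U row2=(0, -2, 0, -2)
  row3 ← row3 − (4)·row0  ⇒  L[3][0]=4, U row3=(0, 8, 10, 0)

U[2][3] = -2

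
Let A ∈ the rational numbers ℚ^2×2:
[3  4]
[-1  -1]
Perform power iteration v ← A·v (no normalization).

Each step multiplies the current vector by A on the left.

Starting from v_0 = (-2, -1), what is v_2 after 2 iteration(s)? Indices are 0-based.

v_0 = (-2, -1).
v_1 = A·v_0 = (-10, 3).
v_2 = A·v_1 = (-18, 7).

v_2 = (-18, 7)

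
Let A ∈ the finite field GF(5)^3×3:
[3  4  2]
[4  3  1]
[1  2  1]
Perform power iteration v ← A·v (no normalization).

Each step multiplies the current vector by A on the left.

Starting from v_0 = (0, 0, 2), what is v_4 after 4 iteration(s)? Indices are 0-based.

v_4 = (0, 3, 1)

v_0 = (0, 0, 2).
v_1 = A·v_0 = (4, 2, 2).
v_2 = A·v_1 = (4, 4, 0).
v_3 = A·v_2 = (3, 3, 2).
v_4 = A·v_3 = (0, 3, 1).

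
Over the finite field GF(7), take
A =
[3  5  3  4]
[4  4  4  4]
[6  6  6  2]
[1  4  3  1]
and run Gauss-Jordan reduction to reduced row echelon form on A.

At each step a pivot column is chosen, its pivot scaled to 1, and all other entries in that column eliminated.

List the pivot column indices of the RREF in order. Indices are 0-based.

pivot columns: 0, 1, 2, 3

[1] R0 /= 3  ⇒  (1, 4, 1, 6)
     R1 -= 4·R0  ⇒  (0, 2, 0, 1)
     R2 -= 6·R0  ⇒  (0, 3, 0, 1)
     R3 -= 1·R0  ⇒  (0, 0, 2, 2)
[2] R1 /= 2  ⇒  (0, 1, 0, 4)
     R0 -= 4·R1  ⇒  (1, 0, 1, 4)
     R2 -= 3·R1  ⇒  (0, 0, 0, 3)
[3] R2 <-> R3
[3] R2 /= 2  ⇒  (0, 0, 1, 1)
     R0 -= 1·R2  ⇒  (1, 0, 0, 3)
[4] R3 /= 3  ⇒  (0, 0, 0, 1)
     R0 -= 3·R3  ⇒  (1, 0, 0, 0)
     R1 -= 4·R3  ⇒  (0, 1, 0, 0)
     R2 -= 1·R3  ⇒  (0, 0, 1, 0)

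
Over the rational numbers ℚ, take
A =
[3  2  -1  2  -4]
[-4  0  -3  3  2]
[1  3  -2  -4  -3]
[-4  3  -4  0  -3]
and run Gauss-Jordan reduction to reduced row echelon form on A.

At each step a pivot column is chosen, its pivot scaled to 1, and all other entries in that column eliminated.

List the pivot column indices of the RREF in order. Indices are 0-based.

pivot(0,0)=3: scale R0 → (1, 2/3, -1/3, 2/3, -4/3)
  clear (1,0): R1 −= (-4)R0 → (0, 8/3, -13/3, 17/3, -10/3)
  clear (2,0): R2 −= (1)R0 → (0, 7/3, -5/3, -14/3, -5/3)
  clear (3,0): R3 −= (-4)R0 → (0, 17/3, -16/3, 8/3, -25/3)
pivot(1,1)=8/3: scale R1 → (0, 1, -13/8, 17/8, -5/4)
  clear (0,1): R0 −= (2/3)R1 → (1, 0, 3/4, -3/4, -1/2)
  clear (2,1): R2 −= (7/3)R1 → (0, 0, 17/8, -77/8, 5/4)
  clear (3,1): R3 −= (17/3)R1 → (0, 0, 31/8, -75/8, -5/4)
pivot(2,2)=17/8: scale R2 → (0, 0, 1, -77/17, 10/17)
  clear (0,2): R0 −= (3/4)R2 → (1, 0, 0, 45/17, -16/17)
  clear (1,2): R1 −= (-13/8)R2 → (0, 1, 0, -89/17, -5/17)
  clear (3,2): R3 −= (31/8)R2 → (0, 0, 0, 139/17, -60/17)
pivot(3,3)=139/17: scale R3 → (0, 0, 0, 1, -60/139)
  clear (0,3): R0 −= (45/17)R3 → (1, 0, 0, 0, 28/139)
  clear (1,3): R1 −= (-89/17)R3 → (0, 1, 0, 0, -355/139)
  clear (2,3): R2 −= (-77/17)R3 → (0, 0, 1, 0, -190/139)

pivot columns: 0, 1, 2, 3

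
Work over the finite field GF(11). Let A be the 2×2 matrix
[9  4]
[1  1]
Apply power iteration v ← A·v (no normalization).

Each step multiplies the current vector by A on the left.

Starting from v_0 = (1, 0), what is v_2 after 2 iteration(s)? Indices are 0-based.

v_0 = (1, 0).
v_1 = A·v_0 = (9, 1).
v_2 = A·v_1 = (8, 10).

v_2 = (8, 10)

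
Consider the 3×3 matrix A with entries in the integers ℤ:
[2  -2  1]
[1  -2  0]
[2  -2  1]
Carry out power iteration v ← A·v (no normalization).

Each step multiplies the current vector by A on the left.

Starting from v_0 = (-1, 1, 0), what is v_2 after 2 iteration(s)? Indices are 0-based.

v_0 = (-1, 1, 0).
v_1 = A·v_0 = (-4, -3, -4).
v_2 = A·v_1 = (-6, 2, -6).

v_2 = (-6, 2, -6)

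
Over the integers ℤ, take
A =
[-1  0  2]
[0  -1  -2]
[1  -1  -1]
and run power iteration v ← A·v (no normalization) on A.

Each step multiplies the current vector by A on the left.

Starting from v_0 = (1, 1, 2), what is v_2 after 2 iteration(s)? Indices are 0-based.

v_2 = (-7, 9, 10)

v_0 = (1, 1, 2).
v_1 = A·v_0 = (3, -5, -2).
v_2 = A·v_1 = (-7, 9, 10).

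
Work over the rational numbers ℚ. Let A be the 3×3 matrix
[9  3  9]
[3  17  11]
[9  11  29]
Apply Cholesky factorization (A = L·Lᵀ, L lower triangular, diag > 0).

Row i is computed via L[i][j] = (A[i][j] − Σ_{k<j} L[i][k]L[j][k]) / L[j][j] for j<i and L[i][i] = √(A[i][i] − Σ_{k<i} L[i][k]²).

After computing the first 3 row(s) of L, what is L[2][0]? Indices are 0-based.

Step 1: L[0][0] = √(9) = 3.
  L[1][0] = (3) / L[0][0] = 1.
Step 2: L[1][1] = √(16) = 4.
  L[2][0] = (9) / L[0][0] = 3.
  L[2][1] = (8) / L[1][1] = 2.
Step 3: L[2][2] = √(16) = 4.

L[2][0] = 3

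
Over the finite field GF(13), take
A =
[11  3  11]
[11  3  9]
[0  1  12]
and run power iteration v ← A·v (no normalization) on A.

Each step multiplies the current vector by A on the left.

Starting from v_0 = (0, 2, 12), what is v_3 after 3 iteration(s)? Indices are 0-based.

v_0 = (0, 2, 12).
v_1 = A·v_0 = (8, 10, 3).
v_2 = A·v_1 = (8, 2, 7).
v_3 = A·v_2 = (2, 1, 8).

v_3 = (2, 1, 8)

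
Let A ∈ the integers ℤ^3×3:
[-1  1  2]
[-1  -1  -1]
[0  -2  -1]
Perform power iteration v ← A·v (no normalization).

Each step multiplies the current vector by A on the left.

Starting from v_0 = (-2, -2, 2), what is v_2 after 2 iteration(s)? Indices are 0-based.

v_2 = (2, -8, -6)

v_0 = (-2, -2, 2).
v_1 = A·v_0 = (4, 2, 2).
v_2 = A·v_1 = (2, -8, -6).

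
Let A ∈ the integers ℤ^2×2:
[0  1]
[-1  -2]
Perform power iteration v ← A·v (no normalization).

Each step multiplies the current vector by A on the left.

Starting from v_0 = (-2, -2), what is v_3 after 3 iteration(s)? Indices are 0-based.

v_0 = (-2, -2).
v_1 = A·v_0 = (-2, 6).
v_2 = A·v_1 = (6, -10).
v_3 = A·v_2 = (-10, 14).

v_3 = (-10, 14)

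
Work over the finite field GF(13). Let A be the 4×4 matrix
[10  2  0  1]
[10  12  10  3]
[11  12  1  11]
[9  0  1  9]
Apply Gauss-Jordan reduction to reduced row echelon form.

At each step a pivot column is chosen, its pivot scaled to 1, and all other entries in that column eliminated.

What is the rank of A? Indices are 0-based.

pivot(0,0)=10: scale R0 → (1, 8, 0, 4)
  clear (1,0): R1 −= (10)R0 → (0, 10, 10, 2)
  clear (2,0): R2 −= (11)R0 → (0, 2, 1, 6)
  clear (3,0): R3 −= (9)R0 → (0, 6, 1, 12)
pivot(1,1)=10: scale R1 → (0, 1, 1, 8)
  clear (0,1): R0 −= (8)R1 → (1, 0, 5, 5)
  clear (2,1): R2 −= (2)R1 → (0, 0, 12, 3)
  clear (3,1): R3 −= (6)R1 → (0, 0, 8, 3)
pivot(2,2)=12: scale R2 → (0, 0, 1, 10)
  clear (0,2): R0 −= (5)R2 → (1, 0, 0, 7)
  clear (1,2): R1 −= (1)R2 → (0, 1, 0, 11)
  clear (3,2): R3 −= (8)R2 → (0, 0, 0, 1)
pivot(3,3)=1: scale R3 → (0, 0, 0, 1)
  clear (0,3): R0 −= (7)R3 → (1, 0, 0, 0)
  clear (1,3): R1 −= (11)R3 → (0, 1, 0, 0)
  clear (2,3): R2 −= (10)R3 → (0, 0, 1, 0)

rank = 4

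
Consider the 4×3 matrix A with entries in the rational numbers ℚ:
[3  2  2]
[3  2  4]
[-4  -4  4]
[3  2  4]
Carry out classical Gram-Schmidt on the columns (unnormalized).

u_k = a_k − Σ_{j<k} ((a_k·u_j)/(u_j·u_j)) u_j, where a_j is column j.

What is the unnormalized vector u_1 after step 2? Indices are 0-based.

Step 1: u_0 = a_0 = (3, 3, -4, 3).
Step 2: u_1 = a_1 − (34/43)·u_0 = (-16/43, -16/43, -36/43, -16/43).

u_1 = (-16/43, -16/43, -36/43, -16/43)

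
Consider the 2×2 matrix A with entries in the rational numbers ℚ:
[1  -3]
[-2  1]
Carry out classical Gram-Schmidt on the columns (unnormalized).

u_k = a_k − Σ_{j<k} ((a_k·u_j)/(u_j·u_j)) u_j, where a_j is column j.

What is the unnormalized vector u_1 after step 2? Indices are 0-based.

u_1 = (-2, -1)

Step 1: u_0 = a_0 = (1, -2).
Step 2: u_1 = a_1 − (-1)·u_0 = (-2, -1).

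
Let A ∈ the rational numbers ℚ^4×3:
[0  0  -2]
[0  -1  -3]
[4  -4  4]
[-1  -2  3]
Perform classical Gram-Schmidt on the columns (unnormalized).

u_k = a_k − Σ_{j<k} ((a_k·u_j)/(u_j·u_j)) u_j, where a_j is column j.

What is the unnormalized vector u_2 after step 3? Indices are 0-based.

Step 1: u_0 = a_0 = (0, 0, 4, -1).
Step 2: u_1 = a_1 − (-14/17)·u_0 = (0, -1, -12/17, -48/17).
Step 3: u_2 = a_2 − (13/17)·u_0 − (-141/161)·u_1 = (-2, -624/161, 52/161, 208/161).

u_2 = (-2, -624/161, 52/161, 208/161)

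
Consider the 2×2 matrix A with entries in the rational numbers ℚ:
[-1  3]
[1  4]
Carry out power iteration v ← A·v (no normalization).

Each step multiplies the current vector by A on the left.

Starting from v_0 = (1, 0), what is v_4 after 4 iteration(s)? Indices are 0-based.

v_4 = (43, 69)

v_0 = (1, 0).
v_1 = A·v_0 = (-1, 1).
v_2 = A·v_1 = (4, 3).
v_3 = A·v_2 = (5, 16).
v_4 = A·v_3 = (43, 69).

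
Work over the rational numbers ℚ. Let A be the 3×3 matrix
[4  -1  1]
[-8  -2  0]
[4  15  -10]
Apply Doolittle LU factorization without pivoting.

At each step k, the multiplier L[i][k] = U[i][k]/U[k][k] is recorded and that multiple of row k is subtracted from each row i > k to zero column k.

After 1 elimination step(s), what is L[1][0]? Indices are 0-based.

Step 1: pivot at (0,0) is 4.
  row1 ← row1 − (-2)·row0  ⇒  L[1][0]=-2, U row1=(0, -4, 2)
  row2 ← row2 − (1)·row0  ⇒  L[2][0]=1, U row2=(0, 16, -11)

L[1][0] = -2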